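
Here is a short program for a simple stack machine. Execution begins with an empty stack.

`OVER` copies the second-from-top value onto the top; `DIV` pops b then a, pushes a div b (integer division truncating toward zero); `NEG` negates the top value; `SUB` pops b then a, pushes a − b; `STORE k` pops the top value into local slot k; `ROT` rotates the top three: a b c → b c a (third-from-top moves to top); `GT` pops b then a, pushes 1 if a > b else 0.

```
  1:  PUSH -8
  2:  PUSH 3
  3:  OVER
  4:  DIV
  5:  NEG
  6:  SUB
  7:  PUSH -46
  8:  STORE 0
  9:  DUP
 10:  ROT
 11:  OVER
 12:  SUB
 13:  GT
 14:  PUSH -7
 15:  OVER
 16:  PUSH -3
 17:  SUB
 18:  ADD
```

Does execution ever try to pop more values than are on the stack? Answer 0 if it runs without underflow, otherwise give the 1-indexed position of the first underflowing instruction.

PUSH -8  : [-8]
PUSH 3   : [-8, 3]
OVER     : [-8, 3, -8]
DIV      : [-8, 0]
NEG      : [-8, 0]
SUB      : [-8]
PUSH -46 : [-8, -46]
STORE 0  : [-8]
DUP      : [-8, -8]
ROT  — needs 3 operands, stack has 2 → underflow

10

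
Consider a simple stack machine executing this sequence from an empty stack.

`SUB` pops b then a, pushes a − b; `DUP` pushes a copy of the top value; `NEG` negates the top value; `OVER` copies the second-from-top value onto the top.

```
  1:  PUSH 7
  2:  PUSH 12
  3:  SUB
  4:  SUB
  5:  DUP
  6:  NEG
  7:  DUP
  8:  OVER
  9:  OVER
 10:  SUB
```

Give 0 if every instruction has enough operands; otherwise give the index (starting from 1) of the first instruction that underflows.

PUSH 7   7
PUSH 12  7 12
SUB      -5
SUB  — needs 2 operands, stack has 1 → underflow

4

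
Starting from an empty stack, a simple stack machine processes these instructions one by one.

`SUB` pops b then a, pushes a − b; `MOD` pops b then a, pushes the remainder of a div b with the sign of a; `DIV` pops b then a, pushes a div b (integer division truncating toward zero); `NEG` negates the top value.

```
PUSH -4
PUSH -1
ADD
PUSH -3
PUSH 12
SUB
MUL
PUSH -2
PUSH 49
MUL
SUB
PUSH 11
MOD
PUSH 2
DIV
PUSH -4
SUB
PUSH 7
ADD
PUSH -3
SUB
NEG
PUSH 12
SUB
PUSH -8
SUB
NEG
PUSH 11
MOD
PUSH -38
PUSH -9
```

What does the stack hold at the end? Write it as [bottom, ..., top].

PUSH -4  → -4
PUSH -1  → -4 -1
ADD      → -5
PUSH -3  → -5 -3
PUSH 12  → -5 -3 12
SUB      → -5 -15
MUL      → 75
PUSH -2  → 75 -2
PUSH 49  → 75 -2 49
MUL      → 75 -98
SUB      → 173
PUSH 11  → 173 11
MOD      → 8
PUSH 2   → 8 2
DIV      → 4
PUSH -4  → 4 -4
SUB      → 8
PUSH 7   → 8 7
ADD      → 15
PUSH -3  → 15 -3
SUB      → 18
NEG      → -18
PUSH 12  → -18 12
SUB      → -30
PUSH -8  → -30 -8
SUB      → -22
NEG      → 22
PUSH 11  → 22 11
MOD      → 0
PUSH -38 → 0 -38
PUSH -9  → 0 -38 -9

[0, -38, -9]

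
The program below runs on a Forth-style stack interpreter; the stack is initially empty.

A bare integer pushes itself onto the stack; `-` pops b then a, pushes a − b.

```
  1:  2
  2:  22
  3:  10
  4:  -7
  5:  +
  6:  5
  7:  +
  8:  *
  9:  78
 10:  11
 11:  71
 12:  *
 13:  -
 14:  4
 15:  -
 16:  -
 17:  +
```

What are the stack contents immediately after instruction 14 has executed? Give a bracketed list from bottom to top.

2  : 2
22 : 2 22
10 : 2 22 10
-7 : 2 22 10 -7
+  : 2 22 3
5  : 2 22 3 5
+  : 2 22 8
*  : 2 176
78 : 2 176 78
11 : 2 176 78 11
71 : 2 176 78 11 71
*  : 2 176 78 781
-  : 2 176 -703
4  : 2 176 -703 4

[2, 176, -703, 4]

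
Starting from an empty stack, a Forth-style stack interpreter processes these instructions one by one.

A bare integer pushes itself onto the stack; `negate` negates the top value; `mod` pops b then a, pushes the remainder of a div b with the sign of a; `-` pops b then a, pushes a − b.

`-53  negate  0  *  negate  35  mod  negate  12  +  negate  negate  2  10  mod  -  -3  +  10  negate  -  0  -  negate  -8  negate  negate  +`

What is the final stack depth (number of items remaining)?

-53    → [-53]
negate → [53]
0      → [53, 0]
*      → [0]
negate → [0]
35     → [0, 35]
mod    → [0]
negate → [0]
12     → [0, 12]
+      → [12]
negate → [-12]
negate → [12]
2      → [12, 2]
10     → [12, 2, 10]
mod    → [12, 2]
-      → [10]
-3     → [10, -3]
+      → [7]
10     → [7, 10]
negate → [7, -10]
-      → [17]
0      → [17, 0]
-      → [17]
negate → [-17]
-8     → [-17, -8]
negate → [-17, 8]
negate → [-17, -8]
+      → [-25]

1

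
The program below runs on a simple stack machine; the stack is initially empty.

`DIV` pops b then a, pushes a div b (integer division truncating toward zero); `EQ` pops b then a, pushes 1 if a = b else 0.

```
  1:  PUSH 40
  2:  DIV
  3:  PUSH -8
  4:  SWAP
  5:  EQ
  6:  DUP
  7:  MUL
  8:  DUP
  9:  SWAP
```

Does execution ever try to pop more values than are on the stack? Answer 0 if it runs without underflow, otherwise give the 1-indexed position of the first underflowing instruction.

PUSH 40 : [40]
DIV  — needs 2 operands, stack has 1 → underflow

2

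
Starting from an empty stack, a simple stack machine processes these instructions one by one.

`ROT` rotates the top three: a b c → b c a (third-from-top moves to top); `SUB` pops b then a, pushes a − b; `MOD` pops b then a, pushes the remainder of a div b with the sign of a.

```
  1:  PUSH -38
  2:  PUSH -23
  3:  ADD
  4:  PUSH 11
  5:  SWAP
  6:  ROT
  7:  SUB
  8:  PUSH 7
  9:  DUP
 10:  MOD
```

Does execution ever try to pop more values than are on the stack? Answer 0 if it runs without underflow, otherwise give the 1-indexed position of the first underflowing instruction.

PUSH -38 : -38
PUSH -23 : -38 -23
ADD      : -61
PUSH 11  : -61 11
SWAP     : 11 -61
ROT  — needs 3 operands, stack has 2 → underflow

6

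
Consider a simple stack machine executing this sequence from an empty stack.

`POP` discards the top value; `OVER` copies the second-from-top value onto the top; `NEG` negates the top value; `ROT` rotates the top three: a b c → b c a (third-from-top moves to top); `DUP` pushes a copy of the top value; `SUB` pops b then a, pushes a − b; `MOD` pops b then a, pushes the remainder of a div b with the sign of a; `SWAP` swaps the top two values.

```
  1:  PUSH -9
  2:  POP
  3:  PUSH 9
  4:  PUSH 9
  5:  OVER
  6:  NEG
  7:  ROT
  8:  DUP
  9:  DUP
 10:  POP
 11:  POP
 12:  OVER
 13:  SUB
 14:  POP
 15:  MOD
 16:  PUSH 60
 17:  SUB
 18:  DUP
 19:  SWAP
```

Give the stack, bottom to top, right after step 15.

PUSH -9 -> -9
POP     -> (empty)
PUSH 9  -> 9
PUSH 9  -> 9 9
OVER    -> 9 9 9
NEG     -> 9 9 -9
ROT     -> 9 -9 9
DUP     -> 9 -9 9 9
DUP     -> 9 -9 9 9 9
POP     -> 9 -9 9 9
POP     -> 9 -9 9
OVER    -> 9 -9 9 -9
SUB     -> 9 -9 18
POP     -> 9 -9
MOD     -> 0

[0]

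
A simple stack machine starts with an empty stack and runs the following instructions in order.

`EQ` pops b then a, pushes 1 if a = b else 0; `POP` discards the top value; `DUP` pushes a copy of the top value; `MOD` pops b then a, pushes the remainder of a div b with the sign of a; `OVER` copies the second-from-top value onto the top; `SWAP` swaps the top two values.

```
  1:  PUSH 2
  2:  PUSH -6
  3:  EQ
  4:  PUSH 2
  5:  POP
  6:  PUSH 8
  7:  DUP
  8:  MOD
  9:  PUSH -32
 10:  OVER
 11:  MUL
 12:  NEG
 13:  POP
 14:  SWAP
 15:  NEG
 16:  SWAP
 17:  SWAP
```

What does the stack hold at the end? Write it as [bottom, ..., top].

[0, 0]

PUSH 2   : 2
PUSH -6  : 2 -6
EQ       : 0
PUSH 2   : 0 2
POP      : 0
PUSH 8   : 0 8
DUP      : 0 8 8
MOD      : 0 0
PUSH -32 : 0 0 -32
OVER     : 0 0 -32 0
MUL      : 0 0 0
NEG      : 0 0 0
POP      : 0 0
SWAP     : 0 0
NEG      : 0 0
SWAP     : 0 0
SWAP     : 0 0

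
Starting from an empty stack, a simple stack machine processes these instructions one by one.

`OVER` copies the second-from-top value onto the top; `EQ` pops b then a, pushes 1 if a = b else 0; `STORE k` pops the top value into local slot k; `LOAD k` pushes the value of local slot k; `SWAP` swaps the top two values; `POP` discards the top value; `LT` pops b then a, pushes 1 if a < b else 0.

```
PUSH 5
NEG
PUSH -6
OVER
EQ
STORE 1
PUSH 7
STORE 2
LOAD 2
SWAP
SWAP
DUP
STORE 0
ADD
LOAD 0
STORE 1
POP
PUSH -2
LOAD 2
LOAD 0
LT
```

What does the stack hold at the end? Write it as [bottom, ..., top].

PUSH 5  → [5]
NEG     → [-5]
PUSH -6 → [-5, -6]
OVER    → [-5, -6, -5]
EQ      → [-5, 0]
STORE 1 → [-5]
PUSH 7  → [-5, 7]
STORE 2 → [-5]
LOAD 2  → [-5, 7]
SWAP    → [7, -5]
SWAP    → [-5, 7]
DUP     → [-5, 7, 7]
STORE 0 → [-5, 7]
ADD     → [2]
LOAD 0  → [2, 7]
STORE 1 → [2]
POP     → []
PUSH -2 → [-2]
LOAD 2  → [-2, 7]
LOAD 0  → [-2, 7, 7]
LT      → [-2, 0]

[-2, 0]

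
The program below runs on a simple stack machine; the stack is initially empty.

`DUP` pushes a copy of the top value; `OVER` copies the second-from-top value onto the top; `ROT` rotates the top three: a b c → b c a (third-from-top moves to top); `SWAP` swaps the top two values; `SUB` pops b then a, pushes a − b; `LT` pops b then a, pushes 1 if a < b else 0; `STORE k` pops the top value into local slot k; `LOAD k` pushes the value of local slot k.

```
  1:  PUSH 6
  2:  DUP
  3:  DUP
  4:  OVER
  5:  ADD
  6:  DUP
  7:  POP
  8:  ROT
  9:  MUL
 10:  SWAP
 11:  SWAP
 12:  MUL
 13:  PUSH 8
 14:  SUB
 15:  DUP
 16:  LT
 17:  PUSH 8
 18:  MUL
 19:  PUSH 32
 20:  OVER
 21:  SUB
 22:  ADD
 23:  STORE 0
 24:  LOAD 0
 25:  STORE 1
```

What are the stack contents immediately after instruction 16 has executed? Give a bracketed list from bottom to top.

[0]

PUSH 6 -> [6]
DUP    -> [6, 6]
DUP    -> [6, 6, 6]
OVER   -> [6, 6, 6, 6]
ADD    -> [6, 6, 12]
DUP    -> [6, 6, 12, 12]
POP    -> [6, 6, 12]
ROT    -> [6, 12, 6]
MUL    -> [6, 72]
SWAP   -> [72, 6]
SWAP   -> [6, 72]
MUL    -> [432]
PUSH 8 -> [432, 8]
SUB    -> [424]
DUP    -> [424, 424]
LT     -> [0]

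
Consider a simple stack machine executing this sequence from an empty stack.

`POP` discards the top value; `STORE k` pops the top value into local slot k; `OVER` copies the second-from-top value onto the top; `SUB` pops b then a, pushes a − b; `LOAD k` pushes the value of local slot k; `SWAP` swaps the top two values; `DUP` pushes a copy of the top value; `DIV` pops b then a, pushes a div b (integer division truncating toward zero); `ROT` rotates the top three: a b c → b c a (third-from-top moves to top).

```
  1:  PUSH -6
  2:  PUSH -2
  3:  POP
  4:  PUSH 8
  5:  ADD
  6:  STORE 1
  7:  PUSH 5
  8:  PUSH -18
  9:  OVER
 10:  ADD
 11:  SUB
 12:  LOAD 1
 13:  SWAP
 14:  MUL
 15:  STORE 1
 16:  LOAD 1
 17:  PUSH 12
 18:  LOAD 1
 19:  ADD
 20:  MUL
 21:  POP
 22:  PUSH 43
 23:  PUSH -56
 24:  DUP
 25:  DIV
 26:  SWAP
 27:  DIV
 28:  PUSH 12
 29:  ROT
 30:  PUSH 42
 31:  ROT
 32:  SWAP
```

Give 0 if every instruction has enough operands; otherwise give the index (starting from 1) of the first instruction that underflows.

29

PUSH -6  -> -6
PUSH -2  -> -6 -2
POP      -> -6
PUSH 8   -> -6 8
ADD      -> 2
STORE 1  -> (empty)
PUSH 5   -> 5
PUSH -18 -> 5 -18
OVER     -> 5 -18 5
ADD      -> 5 -13
SUB      -> 18
LOAD 1   -> 18 2
SWAP     -> 2 18
MUL      -> 36
STORE 1  -> (empty)
LOAD 1   -> 36
PUSH 12  -> 36 12
LOAD 1   -> 36 12 36
ADD      -> 36 48
MUL      -> 1728
POP      -> (empty)
PUSH 43  -> 43
PUSH -56 -> 43 -56
DUP      -> 43 -56 -56
DIV      -> 43 1
SWAP     -> 1 43
DIV      -> 0
PUSH 12  -> 0 12
ROT  — needs 3 operands, stack has 2 → underflow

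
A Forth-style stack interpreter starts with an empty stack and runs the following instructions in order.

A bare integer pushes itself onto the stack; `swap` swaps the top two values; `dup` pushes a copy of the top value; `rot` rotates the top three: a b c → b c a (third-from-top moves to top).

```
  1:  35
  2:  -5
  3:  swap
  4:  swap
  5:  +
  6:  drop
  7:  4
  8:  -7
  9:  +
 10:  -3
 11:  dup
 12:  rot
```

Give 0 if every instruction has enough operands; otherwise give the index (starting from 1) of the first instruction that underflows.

35   → [35]
-5   → [35, -5]
swap → [-5, 35]
swap → [35, -5]
+    → [30]
drop → []
4    → [4]
-7   → [4, -7]
+    → [-3]
-3   → [-3, -3]
dup  → [-3, -3, -3]
rot  → [-3, -3, -3]

0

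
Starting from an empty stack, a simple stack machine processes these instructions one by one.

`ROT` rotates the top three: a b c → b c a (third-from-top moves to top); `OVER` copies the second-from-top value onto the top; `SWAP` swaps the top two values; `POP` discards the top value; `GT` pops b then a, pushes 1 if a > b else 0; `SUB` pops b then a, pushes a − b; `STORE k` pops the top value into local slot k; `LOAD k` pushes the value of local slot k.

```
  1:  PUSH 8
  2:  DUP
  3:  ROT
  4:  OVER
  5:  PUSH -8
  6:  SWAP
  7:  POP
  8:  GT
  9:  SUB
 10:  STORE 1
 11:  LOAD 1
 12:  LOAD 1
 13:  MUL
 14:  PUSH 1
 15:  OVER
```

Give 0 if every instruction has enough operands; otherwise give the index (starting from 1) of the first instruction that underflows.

PUSH 8 : 8
DUP    : 8 8
ROT  — needs 3 operands, stack has 2 → underflow

3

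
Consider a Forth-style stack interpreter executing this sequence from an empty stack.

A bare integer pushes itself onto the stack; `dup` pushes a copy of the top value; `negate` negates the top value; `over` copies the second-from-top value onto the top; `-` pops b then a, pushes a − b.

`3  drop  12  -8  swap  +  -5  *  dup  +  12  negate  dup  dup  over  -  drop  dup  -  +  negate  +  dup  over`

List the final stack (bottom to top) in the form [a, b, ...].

3      : 3
drop   : (empty)
12     : 12
-8     : 12 -8
swap   : -8 12
+      : 4
-5     : 4 -5
*      : -20
dup    : -20 -20
+      : -40
12     : -40 12
negate : -40 -12
dup    : -40 -12 -12
dup    : -40 -12 -12 -12
over   : -40 -12 -12 -12 -12
-      : -40 -12 -12 0
drop   : -40 -12 -12
dup    : -40 -12 -12 -12
-      : -40 -12 0
+      : -40 -12
negate : -40 12
+      : -28
dup    : -28 -28
over   : -28 -28 -28

[-28, -28, -28]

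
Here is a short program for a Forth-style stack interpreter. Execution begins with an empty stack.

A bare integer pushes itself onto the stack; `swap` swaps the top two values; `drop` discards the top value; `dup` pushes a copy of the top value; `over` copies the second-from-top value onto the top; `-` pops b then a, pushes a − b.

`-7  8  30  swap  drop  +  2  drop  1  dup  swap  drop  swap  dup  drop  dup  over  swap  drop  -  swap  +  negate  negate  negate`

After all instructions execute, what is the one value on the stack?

-1

-7     : -7
8      : -7 8
30     : -7 8 30
swap   : -7 30 8
drop   : -7 30
+      : 23
2      : 23 2
drop   : 23
1      : 23 1
dup    : 23 1 1
swap   : 23 1 1
drop   : 23 1
swap   : 1 23
dup    : 1 23 23
drop   : 1 23
dup    : 1 23 23
over   : 1 23 23 23
swap   : 1 23 23 23
drop   : 1 23 23
-      : 1 0
swap   : 0 1
+      : 1
negate : -1
negate : 1
negate : -1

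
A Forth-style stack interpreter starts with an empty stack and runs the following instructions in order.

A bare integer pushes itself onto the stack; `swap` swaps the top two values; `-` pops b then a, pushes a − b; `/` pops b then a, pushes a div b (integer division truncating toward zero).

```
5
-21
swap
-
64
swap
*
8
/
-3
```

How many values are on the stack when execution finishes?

2

5    -> 5
-21  -> 5 -21
swap -> -21 5
-    -> -26
64   -> -26 64
swap -> 64 -26
*    -> -1664
8    -> -1664 8
/    -> -208
-3   -> -208 -3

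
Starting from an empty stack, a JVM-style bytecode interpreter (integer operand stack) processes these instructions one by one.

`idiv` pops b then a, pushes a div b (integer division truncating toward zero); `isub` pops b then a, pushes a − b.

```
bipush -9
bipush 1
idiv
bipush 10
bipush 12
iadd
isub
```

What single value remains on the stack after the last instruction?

bipush -9  -9
bipush 1   -9 1
idiv       -9
bipush 10  -9 10
bipush 12  -9 10 12
iadd       -9 22
isub       -31

-31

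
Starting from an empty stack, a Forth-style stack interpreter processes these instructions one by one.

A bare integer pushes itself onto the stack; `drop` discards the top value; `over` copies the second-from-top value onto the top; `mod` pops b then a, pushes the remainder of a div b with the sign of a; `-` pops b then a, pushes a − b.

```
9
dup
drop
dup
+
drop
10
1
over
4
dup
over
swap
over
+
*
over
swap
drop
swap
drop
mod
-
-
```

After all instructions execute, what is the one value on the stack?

9    : 9
dup  : 9 9
drop : 9
dup  : 9 9
+    : 18
drop : (empty)
10   : 10
1    : 10 1
over : 10 1 10
4    : 10 1 10 4
dup  : 10 1 10 4 4
over : 10 1 10 4 4 4
swap : 10 1 10 4 4 4
over : 10 1 10 4 4 4 4
+    : 10 1 10 4 4 8
*    : 10 1 10 4 32
over : 10 1 10 4 32 4
swap : 10 1 10 4 4 32
drop : 10 1 10 4 4
swap : 10 1 10 4 4
drop : 10 1 10 4
mod  : 10 1 2
-    : 10 -1
-    : 11

11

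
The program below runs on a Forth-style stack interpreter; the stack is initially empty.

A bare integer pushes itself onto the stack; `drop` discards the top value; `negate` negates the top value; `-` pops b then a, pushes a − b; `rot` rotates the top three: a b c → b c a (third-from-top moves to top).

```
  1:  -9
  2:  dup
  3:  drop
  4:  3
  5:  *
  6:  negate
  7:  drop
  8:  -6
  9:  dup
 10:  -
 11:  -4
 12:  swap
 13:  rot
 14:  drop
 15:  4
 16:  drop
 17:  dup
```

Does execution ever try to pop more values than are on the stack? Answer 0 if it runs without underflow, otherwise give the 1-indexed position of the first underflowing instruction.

-9      -9
dup     -9 -9
drop    -9
3       -9 3
*       -27
negate  27
drop    (empty)
-6      -6
dup     -6 -6
-       0
-4      0 -4
swap    -4 0
rot  — needs 3 operands, stack has 2 → underflow

13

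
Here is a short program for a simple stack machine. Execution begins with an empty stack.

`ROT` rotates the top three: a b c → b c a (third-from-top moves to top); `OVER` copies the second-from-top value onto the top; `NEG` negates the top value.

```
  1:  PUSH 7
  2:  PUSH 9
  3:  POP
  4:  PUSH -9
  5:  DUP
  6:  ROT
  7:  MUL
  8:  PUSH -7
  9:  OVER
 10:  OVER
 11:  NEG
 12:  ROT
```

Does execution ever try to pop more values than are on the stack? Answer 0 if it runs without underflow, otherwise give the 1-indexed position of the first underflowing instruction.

PUSH 7  : 7
PUSH 9  : 7 9
POP     : 7
PUSH -9 : 7 -9
DUP     : 7 -9 -9
ROT     : -9 -9 7
MUL     : -9 -63
PUSH -7 : -9 -63 -7
OVER    : -9 -63 -7 -63
OVER    : -9 -63 -7 -63 -7
NEG     : -9 -63 -7 -63 7
ROT     : -9 -63 -63 7 -7

0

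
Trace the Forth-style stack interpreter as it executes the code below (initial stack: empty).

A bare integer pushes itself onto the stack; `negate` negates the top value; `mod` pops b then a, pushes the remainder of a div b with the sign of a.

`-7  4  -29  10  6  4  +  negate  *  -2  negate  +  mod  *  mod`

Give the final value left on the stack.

-7     : [-7]
4      : [-7, 4]
-29    : [-7, 4, -29]
10     : [-7, 4, -29, 10]
6      : [-7, 4, -29, 10, 6]
4      : [-7, 4, -29, 10, 6, 4]
+      : [-7, 4, -29, 10, 10]
negate : [-7, 4, -29, 10, -10]
*      : [-7, 4, -29, -100]
-2     : [-7, 4, -29, -100, -2]
negate : [-7, 4, -29, -100, 2]
+      : [-7, 4, -29, -98]
mod    : [-7, 4, -29]
*      : [-7, -116]
mod    : [-7]

-7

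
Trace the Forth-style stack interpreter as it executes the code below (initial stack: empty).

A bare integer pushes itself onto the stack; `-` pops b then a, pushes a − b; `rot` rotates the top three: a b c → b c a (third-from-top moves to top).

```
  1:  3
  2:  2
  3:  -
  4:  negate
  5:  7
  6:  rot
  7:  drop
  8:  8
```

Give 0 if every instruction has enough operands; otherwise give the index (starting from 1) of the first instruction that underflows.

6

3      -> 3
2      -> 3 2
-      -> 1
negate -> -1
7      -> -1 7
rot  — needs 3 operands, stack has 2 → underflow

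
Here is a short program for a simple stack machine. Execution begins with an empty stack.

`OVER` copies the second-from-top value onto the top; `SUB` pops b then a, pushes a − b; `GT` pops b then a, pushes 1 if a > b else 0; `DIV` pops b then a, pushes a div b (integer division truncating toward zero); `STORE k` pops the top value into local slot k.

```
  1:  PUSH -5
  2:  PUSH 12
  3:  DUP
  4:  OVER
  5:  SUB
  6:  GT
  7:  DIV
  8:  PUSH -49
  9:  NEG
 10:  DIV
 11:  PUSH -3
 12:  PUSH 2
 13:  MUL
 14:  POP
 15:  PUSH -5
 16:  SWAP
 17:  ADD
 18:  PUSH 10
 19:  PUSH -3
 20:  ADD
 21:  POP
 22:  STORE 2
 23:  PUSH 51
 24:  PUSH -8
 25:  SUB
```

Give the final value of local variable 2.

PUSH -5   [-5]
PUSH 12   [-5, 12]
DUP       [-5, 12, 12]
OVER      [-5, 12, 12, 12]
SUB       [-5, 12, 0]
GT        [-5, 1]
DIV       [-5]
PUSH -49  [-5, -49]
NEG       [-5, 49]
DIV       [0]
PUSH -3   [0, -3]
PUSH 2    [0, -3, 2]
MUL       [0, -6]
POP       [0]
PUSH -5   [0, -5]
SWAP      [-5, 0]
ADD       [-5]
PUSH 10   [-5, 10]
PUSH -3   [-5, 10, -3]
ADD       [-5, 7]
POP       [-5]
STORE 2   []
PUSH 51   [51]
PUSH -8   [51, -8]
SUB       [59]

-5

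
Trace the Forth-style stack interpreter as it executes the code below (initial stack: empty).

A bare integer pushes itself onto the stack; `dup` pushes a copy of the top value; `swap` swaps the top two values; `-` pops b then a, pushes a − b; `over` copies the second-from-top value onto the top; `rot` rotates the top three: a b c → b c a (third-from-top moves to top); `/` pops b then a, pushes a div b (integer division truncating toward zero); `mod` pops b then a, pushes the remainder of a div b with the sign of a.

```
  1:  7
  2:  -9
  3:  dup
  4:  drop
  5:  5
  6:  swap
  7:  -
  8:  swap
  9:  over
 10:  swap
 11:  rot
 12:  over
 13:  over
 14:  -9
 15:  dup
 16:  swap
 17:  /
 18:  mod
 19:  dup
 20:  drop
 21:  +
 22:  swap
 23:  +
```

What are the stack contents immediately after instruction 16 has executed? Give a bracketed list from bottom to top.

7    : [7]
-9   : [7, -9]
dup  : [7, -9, -9]
drop : [7, -9]
5    : [7, -9, 5]
swap : [7, 5, -9]
-    : [7, 14]
swap : [14, 7]
over : [14, 7, 14]
swap : [14, 14, 7]
rot  : [14, 7, 14]
over : [14, 7, 14, 7]
over : [14, 7, 14, 7, 14]
-9   : [14, 7, 14, 7, 14, -9]
dup  : [14, 7, 14, 7, 14, -9, -9]
swap : [14, 7, 14, 7, 14, -9, -9]

[14, 7, 14, 7, 14, -9, -9]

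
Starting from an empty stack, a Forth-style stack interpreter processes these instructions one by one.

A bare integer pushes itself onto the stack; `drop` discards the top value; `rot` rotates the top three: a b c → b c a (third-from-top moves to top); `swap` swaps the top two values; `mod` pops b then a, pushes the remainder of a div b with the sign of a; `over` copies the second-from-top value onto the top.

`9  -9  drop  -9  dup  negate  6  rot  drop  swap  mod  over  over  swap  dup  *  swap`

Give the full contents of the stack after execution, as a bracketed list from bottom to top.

[9, 6, 81, 6]

9      → [9]
-9     → [9, -9]
drop   → [9]
-9     → [9, -9]
dup    → [9, -9, -9]
negate → [9, -9, 9]
6      → [9, -9, 9, 6]
rot    → [9, 9, 6, -9]
drop   → [9, 9, 6]
swap   → [9, 6, 9]
mod    → [9, 6]
over   → [9, 6, 9]
over   → [9, 6, 9, 6]
swap   → [9, 6, 6, 9]
dup    → [9, 6, 6, 9, 9]
*      → [9, 6, 6, 81]
swap   → [9, 6, 81, 6]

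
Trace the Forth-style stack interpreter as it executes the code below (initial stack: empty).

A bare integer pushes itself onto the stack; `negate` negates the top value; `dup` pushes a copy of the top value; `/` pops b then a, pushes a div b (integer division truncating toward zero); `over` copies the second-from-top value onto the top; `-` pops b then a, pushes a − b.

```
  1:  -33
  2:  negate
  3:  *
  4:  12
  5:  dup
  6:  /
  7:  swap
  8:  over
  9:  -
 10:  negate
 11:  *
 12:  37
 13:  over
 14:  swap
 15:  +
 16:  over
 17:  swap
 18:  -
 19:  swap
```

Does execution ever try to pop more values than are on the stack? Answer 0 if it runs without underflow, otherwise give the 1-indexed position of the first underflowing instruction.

3

-33    -> -33
negate -> 33
*  — needs 2 operands, stack has 1 → underflow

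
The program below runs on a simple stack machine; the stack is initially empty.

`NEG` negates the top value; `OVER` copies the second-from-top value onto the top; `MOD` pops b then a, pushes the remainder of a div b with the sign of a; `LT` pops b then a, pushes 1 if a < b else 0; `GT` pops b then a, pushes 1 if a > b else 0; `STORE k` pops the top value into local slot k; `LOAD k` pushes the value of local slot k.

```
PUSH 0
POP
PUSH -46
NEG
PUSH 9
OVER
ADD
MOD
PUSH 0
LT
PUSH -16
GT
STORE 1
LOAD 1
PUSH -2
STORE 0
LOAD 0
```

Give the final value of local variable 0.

PUSH 0   : [0]
POP      : []
PUSH -46 : [-46]
NEG      : [46]
PUSH 9   : [46, 9]
OVER     : [46, 9, 46]
ADD      : [46, 55]
MOD      : [46]
PUSH 0   : [46, 0]
LT       : [0]
PUSH -16 : [0, -16]
GT       : [1]
STORE 1  : []
LOAD 1   : [1]
PUSH -2  : [1, -2]
STORE 0  : [1]
LOAD 0   : [1, -2]

-2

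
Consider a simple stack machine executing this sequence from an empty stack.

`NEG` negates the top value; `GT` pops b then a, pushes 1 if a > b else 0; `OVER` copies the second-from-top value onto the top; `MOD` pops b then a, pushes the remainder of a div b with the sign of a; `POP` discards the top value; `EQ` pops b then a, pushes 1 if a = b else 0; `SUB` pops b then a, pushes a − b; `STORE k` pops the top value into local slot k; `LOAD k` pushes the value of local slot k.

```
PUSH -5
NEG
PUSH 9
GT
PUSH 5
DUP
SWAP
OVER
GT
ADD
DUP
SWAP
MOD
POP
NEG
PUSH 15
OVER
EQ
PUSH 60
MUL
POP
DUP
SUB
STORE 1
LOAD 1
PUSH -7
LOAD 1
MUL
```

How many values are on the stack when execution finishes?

2

PUSH -5 : -5
NEG     : 5
PUSH 9  : 5 9
GT      : 0
PUSH 5  : 0 5
DUP     : 0 5 5
SWAP    : 0 5 5
OVER    : 0 5 5 5
GT      : 0 5 0
ADD     : 0 5
DUP     : 0 5 5
SWAP    : 0 5 5
MOD     : 0 0
POP     : 0
NEG     : 0
PUSH 15 : 0 15
OVER    : 0 15 0
EQ      : 0 0
PUSH 60 : 0 0 60
MUL     : 0 0
POP     : 0
DUP     : 0 0
SUB     : 0
STORE 1 : (empty)
LOAD 1  : 0
PUSH -7 : 0 -7
LOAD 1  : 0 -7 0
MUL     : 0 0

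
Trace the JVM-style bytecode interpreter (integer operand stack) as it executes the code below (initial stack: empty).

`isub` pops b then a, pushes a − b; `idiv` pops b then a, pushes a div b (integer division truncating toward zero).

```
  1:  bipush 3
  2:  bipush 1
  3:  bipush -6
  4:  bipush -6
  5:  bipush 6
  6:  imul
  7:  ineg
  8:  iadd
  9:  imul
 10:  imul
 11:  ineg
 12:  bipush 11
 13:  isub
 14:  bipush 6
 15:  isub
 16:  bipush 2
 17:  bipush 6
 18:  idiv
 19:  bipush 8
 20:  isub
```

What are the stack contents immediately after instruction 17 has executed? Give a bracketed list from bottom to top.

bipush 3   3
bipush 1   3 1
bipush -6  3 1 -6
bipush -6  3 1 -6 -6
bipush 6   3 1 -6 -6 6
imul       3 1 -6 -36
ineg       3 1 -6 36
iadd       3 1 30
imul       3 30
imul       90
ineg       -90
bipush 11  -90 11
isub       -101
bipush 6   -101 6
isub       -107
bipush 2   -107 2
bipush 6   -107 2 6

[-107, 2, 6]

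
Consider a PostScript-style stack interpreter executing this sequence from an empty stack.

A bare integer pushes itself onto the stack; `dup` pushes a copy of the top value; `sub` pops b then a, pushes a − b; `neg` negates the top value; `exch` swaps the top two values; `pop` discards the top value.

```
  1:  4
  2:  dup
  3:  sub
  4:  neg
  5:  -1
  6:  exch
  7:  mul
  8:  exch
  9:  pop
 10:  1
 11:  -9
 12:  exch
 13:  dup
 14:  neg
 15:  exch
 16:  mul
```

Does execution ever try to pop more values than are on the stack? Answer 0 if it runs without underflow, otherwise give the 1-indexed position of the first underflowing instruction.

8

4    : 4
dup  : 4 4
sub  : 0
neg  : 0
-1   : 0 -1
exch : -1 0
mul  : 0
exch  — needs 2 operands, stack has 1 → underflow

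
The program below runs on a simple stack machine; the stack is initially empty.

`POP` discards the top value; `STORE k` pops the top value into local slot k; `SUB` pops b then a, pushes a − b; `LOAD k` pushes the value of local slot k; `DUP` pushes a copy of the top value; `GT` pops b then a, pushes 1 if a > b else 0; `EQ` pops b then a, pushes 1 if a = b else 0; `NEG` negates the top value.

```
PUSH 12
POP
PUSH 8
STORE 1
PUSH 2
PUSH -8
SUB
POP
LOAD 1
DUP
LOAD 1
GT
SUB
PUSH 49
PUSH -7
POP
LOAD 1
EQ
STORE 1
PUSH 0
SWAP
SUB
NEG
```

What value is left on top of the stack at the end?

PUSH 12 : [12]
POP     : []
PUSH 8  : [8]
STORE 1 : []
PUSH 2  : [2]
PUSH -8 : [2, -8]
SUB     : [10]
POP     : []
LOAD 1  : [8]
DUP     : [8, 8]
LOAD 1  : [8, 8, 8]
GT      : [8, 0]
SUB     : [8]
PUSH 49 : [8, 49]
PUSH -7 : [8, 49, -7]
POP     : [8, 49]
LOAD 1  : [8, 49, 8]
EQ      : [8, 0]
STORE 1 : [8]
PUSH 0  : [8, 0]
SWAP    : [0, 8]
SUB     : [-8]
NEG     : [8]

8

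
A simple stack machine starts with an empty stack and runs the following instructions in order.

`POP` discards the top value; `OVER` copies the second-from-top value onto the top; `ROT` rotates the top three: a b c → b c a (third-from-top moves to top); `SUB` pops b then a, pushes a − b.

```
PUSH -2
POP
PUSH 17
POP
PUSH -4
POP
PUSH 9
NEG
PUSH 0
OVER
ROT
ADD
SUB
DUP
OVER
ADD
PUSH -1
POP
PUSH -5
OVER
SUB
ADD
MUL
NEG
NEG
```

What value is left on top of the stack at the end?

PUSH -2 -> -2
POP     -> (empty)
PUSH 17 -> 17
POP     -> (empty)
PUSH -4 -> -4
POP     -> (empty)
PUSH 9  -> 9
NEG     -> -9
PUSH 0  -> -9 0
OVER    -> -9 0 -9
ROT     -> 0 -9 -9
ADD     -> 0 -18
SUB     -> 18
DUP     -> 18 18
OVER    -> 18 18 18
ADD     -> 18 36
PUSH -1 -> 18 36 -1
POP     -> 18 36
PUSH -5 -> 18 36 -5
OVER    -> 18 36 -5 36
SUB     -> 18 36 -41
ADD     -> 18 -5
MUL     -> -90
NEG     -> 90
NEG     -> -90

-90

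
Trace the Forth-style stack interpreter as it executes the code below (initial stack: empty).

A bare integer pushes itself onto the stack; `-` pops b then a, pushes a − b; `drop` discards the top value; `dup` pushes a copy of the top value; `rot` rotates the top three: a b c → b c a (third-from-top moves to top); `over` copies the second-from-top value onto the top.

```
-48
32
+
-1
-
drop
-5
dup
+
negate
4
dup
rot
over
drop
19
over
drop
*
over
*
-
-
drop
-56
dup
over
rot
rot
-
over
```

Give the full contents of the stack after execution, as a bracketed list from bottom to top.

-48    -> -48
32     -> -48 32
+      -> -16
-1     -> -16 -1
-      -> -15
drop   -> (empty)
-5     -> -5
dup    -> -5 -5
+      -> -10
negate -> 10
4      -> 10 4
dup    -> 10 4 4
rot    -> 4 4 10
over   -> 4 4 10 4
drop   -> 4 4 10
19     -> 4 4 10 19
over   -> 4 4 10 19 10
drop   -> 4 4 10 19
*      -> 4 4 190
over   -> 4 4 190 4
*      -> 4 4 760
-      -> 4 -756
-      -> 760
drop   -> (empty)
-56    -> -56
dup    -> -56 -56
over   -> -56 -56 -56
rot    -> -56 -56 -56
rot    -> -56 -56 -56
-      -> -56 0
over   -> -56 0 -56

[-56, 0, -56]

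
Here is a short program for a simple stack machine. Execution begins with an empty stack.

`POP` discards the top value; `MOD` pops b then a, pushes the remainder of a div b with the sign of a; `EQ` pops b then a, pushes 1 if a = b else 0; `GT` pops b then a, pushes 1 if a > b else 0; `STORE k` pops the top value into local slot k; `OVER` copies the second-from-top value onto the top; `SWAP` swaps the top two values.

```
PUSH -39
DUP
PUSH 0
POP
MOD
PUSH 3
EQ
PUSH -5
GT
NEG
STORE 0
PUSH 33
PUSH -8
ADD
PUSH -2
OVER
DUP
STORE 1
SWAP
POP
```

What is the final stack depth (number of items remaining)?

PUSH -39 : -39
DUP      : -39 -39
PUSH 0   : -39 -39 0
POP      : -39 -39
MOD      : 0
PUSH 3   : 0 3
EQ       : 0
PUSH -5  : 0 -5
GT       : 1
NEG      : -1
STORE 0  : (empty)
PUSH 33  : 33
PUSH -8  : 33 -8
ADD      : 25
PUSH -2  : 25 -2
OVER     : 25 -2 25
DUP      : 25 -2 25 25
STORE 1  : 25 -2 25
SWAP     : 25 25 -2
POP      : 25 25

2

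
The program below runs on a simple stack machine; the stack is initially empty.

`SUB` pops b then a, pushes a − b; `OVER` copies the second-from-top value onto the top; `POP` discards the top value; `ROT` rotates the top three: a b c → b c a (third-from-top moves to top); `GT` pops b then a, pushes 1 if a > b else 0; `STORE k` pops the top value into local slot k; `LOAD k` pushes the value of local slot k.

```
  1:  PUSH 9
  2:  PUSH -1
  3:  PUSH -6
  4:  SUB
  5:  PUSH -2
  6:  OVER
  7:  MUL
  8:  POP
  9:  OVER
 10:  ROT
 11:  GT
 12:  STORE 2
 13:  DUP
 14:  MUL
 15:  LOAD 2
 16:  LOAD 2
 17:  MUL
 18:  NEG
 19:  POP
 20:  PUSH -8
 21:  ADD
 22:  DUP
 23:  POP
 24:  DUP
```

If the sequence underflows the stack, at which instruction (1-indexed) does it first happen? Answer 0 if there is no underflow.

PUSH 9   9
PUSH -1  9 -1
PUSH -6  9 -1 -6
SUB      9 5
PUSH -2  9 5 -2
OVER     9 5 -2 5
MUL      9 5 -10
POP      9 5
OVER     9 5 9
ROT      5 9 9
GT       5 0
STORE 2  5
DUP      5 5
MUL      25
LOAD 2   25 0
LOAD 2   25 0 0
MUL      25 0
NEG      25 0
POP      25
PUSH -8  25 -8
ADD      17
DUP      17 17
POP      17
DUP      17 17

0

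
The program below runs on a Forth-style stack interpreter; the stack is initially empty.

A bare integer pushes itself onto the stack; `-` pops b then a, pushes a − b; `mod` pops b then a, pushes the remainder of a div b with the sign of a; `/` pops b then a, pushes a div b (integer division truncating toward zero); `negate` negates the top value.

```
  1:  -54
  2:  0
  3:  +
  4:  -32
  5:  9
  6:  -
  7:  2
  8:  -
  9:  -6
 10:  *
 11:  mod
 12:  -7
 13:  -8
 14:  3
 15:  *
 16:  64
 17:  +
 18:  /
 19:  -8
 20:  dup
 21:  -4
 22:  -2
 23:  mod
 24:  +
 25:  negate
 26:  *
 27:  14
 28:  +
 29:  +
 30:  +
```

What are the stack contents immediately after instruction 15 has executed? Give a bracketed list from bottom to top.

[-54, -7, -24]

-54 -> -54
0   -> -54 0
+   -> -54
-32 -> -54 -32
9   -> -54 -32 9
-   -> -54 -41
2   -> -54 -41 2
-   -> -54 -43
-6  -> -54 -43 -6
*   -> -54 258
mod -> -54
-7  -> -54 -7
-8  -> -54 -7 -8
3   -> -54 -7 -8 3
*   -> -54 -7 -24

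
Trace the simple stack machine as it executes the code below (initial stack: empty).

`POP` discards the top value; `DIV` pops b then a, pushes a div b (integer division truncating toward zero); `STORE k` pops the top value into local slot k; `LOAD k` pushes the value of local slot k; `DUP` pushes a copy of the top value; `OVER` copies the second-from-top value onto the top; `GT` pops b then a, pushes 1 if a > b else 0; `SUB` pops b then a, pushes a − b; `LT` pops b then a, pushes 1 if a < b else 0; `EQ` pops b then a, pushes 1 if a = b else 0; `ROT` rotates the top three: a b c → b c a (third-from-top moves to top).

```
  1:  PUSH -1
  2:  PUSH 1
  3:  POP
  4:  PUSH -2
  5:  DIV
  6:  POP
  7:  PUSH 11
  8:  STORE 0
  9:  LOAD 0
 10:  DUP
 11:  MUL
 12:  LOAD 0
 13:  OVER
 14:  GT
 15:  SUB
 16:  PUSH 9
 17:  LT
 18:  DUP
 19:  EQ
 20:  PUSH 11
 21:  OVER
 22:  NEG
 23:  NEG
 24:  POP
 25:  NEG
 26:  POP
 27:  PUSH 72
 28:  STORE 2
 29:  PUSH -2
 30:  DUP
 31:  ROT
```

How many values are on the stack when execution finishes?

3

PUSH -1 -> -1
PUSH 1  -> -1 1
POP     -> -1
PUSH -2 -> -1 -2
DIV     -> 0
POP     -> (empty)
PUSH 11 -> 11
STORE 0 -> (empty)
LOAD 0  -> 11
DUP     -> 11 11
MUL     -> 121
LOAD 0  -> 121 11
OVER    -> 121 11 121
GT      -> 121 0
SUB     -> 121
PUSH 9  -> 121 9
LT      -> 0
DUP     -> 0 0
EQ      -> 1
PUSH 11 -> 1 11
OVER    -> 1 11 1
NEG     -> 1 11 -1
NEG     -> 1 11 1
POP     -> 1 11
NEG     -> 1 -11
POP     -> 1
PUSH 72 -> 1 72
STORE 2 -> 1
PUSH -2 -> 1 -2
DUP     -> 1 -2 -2
ROT     -> -2 -2 1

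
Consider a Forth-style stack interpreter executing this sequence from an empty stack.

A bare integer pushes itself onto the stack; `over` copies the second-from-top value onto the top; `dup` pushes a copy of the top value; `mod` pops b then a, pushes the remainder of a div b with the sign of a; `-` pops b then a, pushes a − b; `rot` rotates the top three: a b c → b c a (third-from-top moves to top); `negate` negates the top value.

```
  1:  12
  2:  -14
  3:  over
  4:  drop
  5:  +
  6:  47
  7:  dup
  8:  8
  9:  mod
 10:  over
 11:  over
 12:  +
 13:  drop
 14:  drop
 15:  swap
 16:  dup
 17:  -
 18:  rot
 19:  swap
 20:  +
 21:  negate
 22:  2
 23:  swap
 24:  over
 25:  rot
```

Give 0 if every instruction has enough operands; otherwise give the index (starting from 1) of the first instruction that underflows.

12   : 12
-14  : 12 -14
over : 12 -14 12
drop : 12 -14
+    : -2
47   : -2 47
dup  : -2 47 47
8    : -2 47 47 8
mod  : -2 47 7
over : -2 47 7 47
over : -2 47 7 47 7
+    : -2 47 7 54
drop : -2 47 7
drop : -2 47
swap : 47 -2
dup  : 47 -2 -2
-    : 47 0
rot  — needs 3 operands, stack has 2 → underflow

18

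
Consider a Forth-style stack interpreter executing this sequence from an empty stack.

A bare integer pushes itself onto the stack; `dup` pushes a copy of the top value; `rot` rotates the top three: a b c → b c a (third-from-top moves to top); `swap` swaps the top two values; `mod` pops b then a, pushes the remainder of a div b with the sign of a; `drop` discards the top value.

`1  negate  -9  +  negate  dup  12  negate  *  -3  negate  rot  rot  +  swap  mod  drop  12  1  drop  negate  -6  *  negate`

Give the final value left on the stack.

1      -> 1
negate -> -1
-9     -> -1 -9
+      -> -10
negate -> 10
dup    -> 10 10
12     -> 10 10 12
negate -> 10 10 -12
*      -> 10 -120
-3     -> 10 -120 -3
negate -> 10 -120 3
rot    -> -120 3 10
rot    -> 3 10 -120
+      -> 3 -110
swap   -> -110 3
mod    -> -2
drop   -> (empty)
12     -> 12
1      -> 12 1
drop   -> 12
negate -> -12
-6     -> -12 -6
*      -> 72
negate -> -72

-72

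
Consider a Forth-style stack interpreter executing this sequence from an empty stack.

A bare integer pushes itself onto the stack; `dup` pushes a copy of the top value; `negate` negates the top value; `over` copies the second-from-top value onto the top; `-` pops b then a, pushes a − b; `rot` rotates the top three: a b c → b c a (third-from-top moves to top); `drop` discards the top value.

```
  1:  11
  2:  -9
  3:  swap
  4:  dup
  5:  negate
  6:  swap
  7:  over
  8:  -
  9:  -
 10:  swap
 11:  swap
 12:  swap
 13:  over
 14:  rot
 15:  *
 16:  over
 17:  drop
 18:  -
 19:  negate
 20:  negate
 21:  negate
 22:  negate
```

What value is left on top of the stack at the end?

-1098

11     -> 11
-9     -> 11 -9
swap   -> -9 11
dup    -> -9 11 11
negate -> -9 11 -11
swap   -> -9 -11 11
over   -> -9 -11 11 -11
-      -> -9 -11 22
-      -> -9 -33
swap   -> -33 -9
swap   -> -9 -33
swap   -> -33 -9
over   -> -33 -9 -33
rot    -> -9 -33 -33
*      -> -9 1089
over   -> -9 1089 -9
drop   -> -9 1089
-      -> -1098
negate -> 1098
negate -> -1098
negate -> 1098
negate -> -1098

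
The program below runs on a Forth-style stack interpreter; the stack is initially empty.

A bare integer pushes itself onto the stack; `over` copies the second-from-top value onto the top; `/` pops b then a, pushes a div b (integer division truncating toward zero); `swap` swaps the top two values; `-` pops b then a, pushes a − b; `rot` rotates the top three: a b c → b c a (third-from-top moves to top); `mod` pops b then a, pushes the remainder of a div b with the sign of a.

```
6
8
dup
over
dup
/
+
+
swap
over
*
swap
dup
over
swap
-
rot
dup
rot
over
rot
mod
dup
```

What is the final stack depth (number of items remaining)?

6    → [6]
8    → [6, 8]
dup  → [6, 8, 8]
over → [6, 8, 8, 8]
dup  → [6, 8, 8, 8, 8]
/    → [6, 8, 8, 1]
+    → [6, 8, 9]
+    → [6, 17]
swap → [17, 6]
over → [17, 6, 17]
*    → [17, 102]
swap → [102, 17]
dup  → [102, 17, 17]
over → [102, 17, 17, 17]
swap → [102, 17, 17, 17]
-    → [102, 17, 0]
rot  → [17, 0, 102]
dup  → [17, 0, 102, 102]
rot  → [17, 102, 102, 0]
over → [17, 102, 102, 0, 102]
rot  → [17, 102, 0, 102, 102]
mod  → [17, 102, 0, 0]
dup  → [17, 102, 0, 0, 0]

5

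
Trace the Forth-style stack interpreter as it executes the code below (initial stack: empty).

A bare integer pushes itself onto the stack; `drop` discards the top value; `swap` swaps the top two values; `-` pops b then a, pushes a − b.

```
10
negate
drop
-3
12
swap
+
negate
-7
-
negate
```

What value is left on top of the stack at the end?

10     : 10
negate : -10
drop   : (empty)
-3     : -3
12     : -3 12
swap   : 12 -3
+      : 9
negate : -9
-7     : -9 -7
-      : -2
negate : 2

2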